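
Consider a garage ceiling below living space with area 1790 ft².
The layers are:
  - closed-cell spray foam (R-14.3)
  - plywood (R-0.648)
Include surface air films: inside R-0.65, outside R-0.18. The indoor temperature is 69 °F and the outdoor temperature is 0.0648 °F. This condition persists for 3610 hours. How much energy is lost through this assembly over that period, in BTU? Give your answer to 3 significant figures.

R_total = 0.65 + 14.3 + 0.648 + 0.18 = 15.78 ft²·°F·h/BTU
Q = 1790 × (69 − 0.0648) / 15.78 = 7821 BTU/h
E = 7821 × 3610 = 28230000 BTU

28200000 BTU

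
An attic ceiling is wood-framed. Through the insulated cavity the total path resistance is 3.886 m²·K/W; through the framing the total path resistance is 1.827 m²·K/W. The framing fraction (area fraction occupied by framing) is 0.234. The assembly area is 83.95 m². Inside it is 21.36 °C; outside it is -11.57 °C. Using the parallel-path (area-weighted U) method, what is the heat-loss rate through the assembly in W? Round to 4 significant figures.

U_eff = 0.766/3.886 + 0.234/1.827 = 0.19712 + 0.12808 = 0.3252
R_eff = 1/U_eff = 3.0751 m²·K/W
Q = 83.95 × (21.36 − (-11.57)) / 3.0751 = 899 W

899.0 W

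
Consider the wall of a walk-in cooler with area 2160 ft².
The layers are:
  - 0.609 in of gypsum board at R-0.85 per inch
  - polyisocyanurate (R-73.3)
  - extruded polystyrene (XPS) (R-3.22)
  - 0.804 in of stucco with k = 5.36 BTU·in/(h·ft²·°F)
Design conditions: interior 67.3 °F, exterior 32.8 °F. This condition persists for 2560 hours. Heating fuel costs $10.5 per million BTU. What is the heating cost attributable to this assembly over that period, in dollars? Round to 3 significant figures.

0.609 × 0.85 = 0.5176
0.804/5.36 = 0.15
R_total = 0.5176 + 73.3 + 3.22 + 0.15 = 77.19 ft²·°F·h/BTU
Q = 2160 × (67.3 − 32.8) / 77.19 = 965.4 BTU/h
E = 965.4 × 2560 = 2472000 BTU
Cost = 2472000/10⁶ × 10.5 = $25.95

26.0 dollars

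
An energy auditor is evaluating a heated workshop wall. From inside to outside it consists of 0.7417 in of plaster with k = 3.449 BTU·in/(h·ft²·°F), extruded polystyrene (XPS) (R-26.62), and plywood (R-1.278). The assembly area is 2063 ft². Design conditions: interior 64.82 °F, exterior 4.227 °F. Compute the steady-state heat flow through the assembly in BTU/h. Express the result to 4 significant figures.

0.7417/3.449 = 0.21505
R_total = 0.21505 + 26.62 + 1.278 = 28.113 ft²·°F·h/BTU
Q = A·ΔT/R = 2063 × (64.82 − 4.227) / 28.113 = 4446.5 BTU/h

4446 BTU/h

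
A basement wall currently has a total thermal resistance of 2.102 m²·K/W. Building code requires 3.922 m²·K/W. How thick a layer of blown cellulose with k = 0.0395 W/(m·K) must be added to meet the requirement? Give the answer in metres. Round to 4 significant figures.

ΔR = 3.922 − 2.102 = 1.82 m²·K/W
L = ΔR × k = 1.82 × 0.0395 = 0.07189 m

0.07189 m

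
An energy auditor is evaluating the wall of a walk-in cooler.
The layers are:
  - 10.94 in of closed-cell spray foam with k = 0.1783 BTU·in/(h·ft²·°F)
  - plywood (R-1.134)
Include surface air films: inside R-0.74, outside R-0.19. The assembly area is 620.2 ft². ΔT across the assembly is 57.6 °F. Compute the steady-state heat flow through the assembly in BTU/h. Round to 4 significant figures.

563.3 BTU/h

10.94/0.1783 = 61.357
R_total = 0.74 + 61.357 + 1.134 + 0.19 = 63.421 ft²·°F·h/BTU
Q = A·ΔT/R = 620.2 × 57.6 / 63.421 = 563.27 BTU/h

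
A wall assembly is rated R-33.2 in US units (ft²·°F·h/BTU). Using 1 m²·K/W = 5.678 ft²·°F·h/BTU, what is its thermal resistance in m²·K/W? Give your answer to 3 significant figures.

R_SI = 33.2/5.678 = 5.847

5.85 m²·K/W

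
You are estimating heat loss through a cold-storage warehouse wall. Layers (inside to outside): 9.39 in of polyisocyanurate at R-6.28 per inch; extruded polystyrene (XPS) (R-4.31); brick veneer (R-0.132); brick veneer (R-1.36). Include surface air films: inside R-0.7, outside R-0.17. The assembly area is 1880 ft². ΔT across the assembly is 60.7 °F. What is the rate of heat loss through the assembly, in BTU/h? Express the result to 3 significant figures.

9.39 × 6.28 = 58.97
R_total = 0.7 + 58.97 + 4.31 + 0.132 + 1.36 + 0.17 = 65.64 ft²·°F·h/BTU
Q = A·ΔT/R = 1880 × 60.7 / 65.64 = 1738 BTU/h

1740 BTU/h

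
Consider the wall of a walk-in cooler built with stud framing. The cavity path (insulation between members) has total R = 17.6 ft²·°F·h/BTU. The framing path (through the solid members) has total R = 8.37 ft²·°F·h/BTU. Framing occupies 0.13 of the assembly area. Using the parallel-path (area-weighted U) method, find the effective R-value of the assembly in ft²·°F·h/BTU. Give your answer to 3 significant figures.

15.4 ft²·°F·h/BTU

U_eff = 0.87/17.6 + 0.13/8.37 = 0.04943 + 0.01553 = 0.06496
R_eff = 1/U_eff = 15.39 ft²·°F·h/BTU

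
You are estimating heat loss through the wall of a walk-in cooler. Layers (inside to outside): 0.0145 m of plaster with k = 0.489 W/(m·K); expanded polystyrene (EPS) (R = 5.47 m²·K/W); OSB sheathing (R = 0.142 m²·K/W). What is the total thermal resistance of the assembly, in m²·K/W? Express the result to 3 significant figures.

5.64 m²·K/W

0.0145/0.489 = 0.02965
R_total = 0.02965 + 5.47 + 0.142 = 5.642 m²·K/W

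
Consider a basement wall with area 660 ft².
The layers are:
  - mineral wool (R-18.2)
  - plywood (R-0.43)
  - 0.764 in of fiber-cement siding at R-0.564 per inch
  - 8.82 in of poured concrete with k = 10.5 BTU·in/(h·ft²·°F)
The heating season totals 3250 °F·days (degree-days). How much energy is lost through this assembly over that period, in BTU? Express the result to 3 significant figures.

0.764 × 0.564 = 0.4309
8.82/10.5 = 0.84
R_total = 18.2 + 0.43 + 0.4309 + 0.84 = 19.9 ft²·°F·h/BTU
E = A × HDD × 24 / R = 660 × 3250 × 24 / 19.9 = 2587000 BTU

2590000 BTU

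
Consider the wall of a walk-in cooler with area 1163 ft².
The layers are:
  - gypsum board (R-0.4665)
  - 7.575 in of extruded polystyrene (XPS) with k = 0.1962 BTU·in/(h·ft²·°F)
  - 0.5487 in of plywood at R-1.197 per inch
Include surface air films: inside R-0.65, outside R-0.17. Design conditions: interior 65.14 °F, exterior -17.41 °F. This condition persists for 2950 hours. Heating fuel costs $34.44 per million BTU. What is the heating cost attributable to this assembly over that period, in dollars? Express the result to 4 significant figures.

7.575/0.1962 = 38.609
0.5487 × 1.197 = 0.65679
R_total = 0.65 + 0.4665 + 38.609 + 0.65679 + 0.17 = 40.552 ft²·°F·h/BTU
Q = 1163 × (65.14 − (-17.41)) / 40.552 = 2367.5 BTU/h
E = 2367.5 × 2950 = 6984100 BTU
Cost = 6984100/10⁶ × 34.44 = $240.53

240.5 dollars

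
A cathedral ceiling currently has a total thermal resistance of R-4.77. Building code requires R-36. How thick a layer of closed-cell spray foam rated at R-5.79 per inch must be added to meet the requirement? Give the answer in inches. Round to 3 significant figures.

5.39 in

ΔR = 36 − 4.77 = 31.23 ft²·°F·h/BTU
L = ΔR / (R/in) = 31.23/5.79 = 5.394 in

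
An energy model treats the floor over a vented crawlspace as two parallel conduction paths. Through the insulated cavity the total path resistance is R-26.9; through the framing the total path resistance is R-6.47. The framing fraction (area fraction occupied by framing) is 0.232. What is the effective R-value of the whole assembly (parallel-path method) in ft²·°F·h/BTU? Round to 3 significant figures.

15.5 ft²·°F·h/BTU

U_eff = 0.768/26.9 + 0.232/6.47 = 0.02855 + 0.03586 = 0.06441
R_eff = 1/U_eff = 15.53 ft²·°F·h/BTU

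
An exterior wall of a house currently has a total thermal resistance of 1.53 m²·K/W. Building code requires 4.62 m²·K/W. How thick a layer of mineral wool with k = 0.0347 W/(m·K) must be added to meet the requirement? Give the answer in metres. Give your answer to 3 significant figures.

ΔR = 4.62 − 1.53 = 3.09 m²·K/W
L = ΔR × k = 3.09 × 0.0347 = 0.1072 m

0.107 m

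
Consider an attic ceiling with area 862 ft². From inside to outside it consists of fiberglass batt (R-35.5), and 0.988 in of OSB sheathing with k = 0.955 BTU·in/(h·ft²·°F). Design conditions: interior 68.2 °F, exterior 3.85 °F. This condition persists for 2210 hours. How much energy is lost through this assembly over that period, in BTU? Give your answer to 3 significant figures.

3360000 BTU

0.988/0.955 = 1.035
R_total = 35.5 + 1.035 = 36.53 ft²·°F·h/BTU
Q = 862 × (68.2 − 3.85) / 36.53 = 1518 BTU/h
E = 1518 × 2210 = 3355000 BTU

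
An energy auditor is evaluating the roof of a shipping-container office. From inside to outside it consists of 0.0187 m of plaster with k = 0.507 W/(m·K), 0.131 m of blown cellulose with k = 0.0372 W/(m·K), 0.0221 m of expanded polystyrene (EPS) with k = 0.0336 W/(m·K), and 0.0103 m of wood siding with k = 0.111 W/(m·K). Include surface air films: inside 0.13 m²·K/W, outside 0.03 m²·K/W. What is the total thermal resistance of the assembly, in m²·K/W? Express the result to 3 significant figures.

4.47 m²·K/W

0.0187/0.507 = 0.03688
0.131/0.0372 = 3.522
0.0221/0.0336 = 0.6577
0.0103/0.111 = 0.09279
R_total = 0.13 + 0.03688 + 3.522 + 0.6577 + 0.09279 + 0.03 = 4.469 m²·K/W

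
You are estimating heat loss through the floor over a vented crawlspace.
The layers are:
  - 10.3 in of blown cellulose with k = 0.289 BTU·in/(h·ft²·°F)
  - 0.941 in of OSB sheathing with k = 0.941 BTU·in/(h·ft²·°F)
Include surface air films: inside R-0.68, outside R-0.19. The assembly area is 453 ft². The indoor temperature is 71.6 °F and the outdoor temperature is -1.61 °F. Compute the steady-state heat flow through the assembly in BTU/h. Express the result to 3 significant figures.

884 BTU/h

10.3/0.289 = 35.64
0.941/0.941 = 1
R_total = 0.68 + 35.64 + 1 + 0.19 = 37.51 ft²·°F·h/BTU
Q = A·ΔT/R = 453 × (71.6 − (-1.61)) / 37.51 = 884.1 BTU/h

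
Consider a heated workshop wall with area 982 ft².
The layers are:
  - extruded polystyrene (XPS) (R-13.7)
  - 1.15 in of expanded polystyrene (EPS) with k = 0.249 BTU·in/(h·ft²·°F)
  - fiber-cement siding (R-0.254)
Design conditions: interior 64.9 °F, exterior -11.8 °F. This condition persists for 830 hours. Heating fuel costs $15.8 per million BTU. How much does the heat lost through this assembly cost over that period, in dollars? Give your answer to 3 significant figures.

1.15/0.249 = 4.618
R_total = 13.7 + 4.618 + 0.254 = 18.57 ft²·°F·h/BTU
Q = 982 × (64.9 − (-11.8)) / 18.57 = 4055 BTU/h
E = 4055 × 830 = 3366000 BTU
Cost = 3366000/10⁶ × 15.8 = $53.18

53.2 dollars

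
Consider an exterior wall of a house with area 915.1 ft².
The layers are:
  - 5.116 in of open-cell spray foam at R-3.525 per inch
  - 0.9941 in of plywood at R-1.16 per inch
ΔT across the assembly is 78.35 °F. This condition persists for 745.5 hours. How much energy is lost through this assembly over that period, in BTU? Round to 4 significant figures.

5.116 × 3.525 = 18.034
0.9941 × 1.16 = 1.1532
R_total = 18.034 + 1.1532 = 19.187 ft²·°F·h/BTU
Q = 915.1 × 78.35 / 19.187 = 3736.8 BTU/h
E = 3736.8 × 745.5 = 2785800 BTU

2786000 BTU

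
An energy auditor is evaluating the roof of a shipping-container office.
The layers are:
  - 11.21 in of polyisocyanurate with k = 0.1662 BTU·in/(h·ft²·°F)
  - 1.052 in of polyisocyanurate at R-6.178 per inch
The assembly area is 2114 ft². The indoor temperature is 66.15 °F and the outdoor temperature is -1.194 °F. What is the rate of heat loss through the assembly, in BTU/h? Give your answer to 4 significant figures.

11.21/0.1662 = 67.449
1.052 × 6.178 = 6.4993
R_total = 67.449 + 6.4993 = 73.948 ft²·°F·h/BTU
Q = A·ΔT/R = 2114 × (66.15 − (-1.194)) / 73.948 = 1925.2 BTU/h

1925 BTU/h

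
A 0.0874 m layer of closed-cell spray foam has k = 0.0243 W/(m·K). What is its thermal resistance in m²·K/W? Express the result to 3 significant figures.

R = L/k = 0.0874/0.0243 = 3.597 m²·K/W

3.60 m²·K/W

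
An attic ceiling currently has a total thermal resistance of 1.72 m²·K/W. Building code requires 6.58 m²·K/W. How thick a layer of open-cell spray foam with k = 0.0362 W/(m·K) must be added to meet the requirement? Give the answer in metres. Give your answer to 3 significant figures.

ΔR = 6.58 − 1.72 = 4.86 m²·K/W
L = ΔR × k = 4.86 × 0.0362 = 0.1759 m

0.176 m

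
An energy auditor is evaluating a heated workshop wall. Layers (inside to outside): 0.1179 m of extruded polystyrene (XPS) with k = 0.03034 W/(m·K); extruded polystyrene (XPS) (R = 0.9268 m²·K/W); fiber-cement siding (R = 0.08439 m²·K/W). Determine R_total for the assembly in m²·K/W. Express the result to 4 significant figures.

0.1179/0.03034 = 3.886
R_total = 3.886 + 0.9268 + 0.08439 = 4.8971 m²·K/W

4.897 m²·K/W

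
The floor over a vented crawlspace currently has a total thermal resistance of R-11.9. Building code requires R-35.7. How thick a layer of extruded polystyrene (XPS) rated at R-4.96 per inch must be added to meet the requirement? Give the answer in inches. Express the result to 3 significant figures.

4.80 in

ΔR = 35.7 − 11.9 = 23.8 ft²·°F·h/BTU
L = ΔR / (R/in) = 23.8/4.96 = 4.798 in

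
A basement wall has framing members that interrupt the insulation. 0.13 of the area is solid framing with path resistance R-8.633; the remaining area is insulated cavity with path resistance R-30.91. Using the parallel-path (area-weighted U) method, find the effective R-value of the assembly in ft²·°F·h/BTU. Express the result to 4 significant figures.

23.15 ft²·°F·h/BTU

U_eff = 0.87/30.91 + 0.13/8.633 = 0.028146 + 0.015058 = 0.043205
R_eff = 1/U_eff = 23.146 ft²·°F·h/BTU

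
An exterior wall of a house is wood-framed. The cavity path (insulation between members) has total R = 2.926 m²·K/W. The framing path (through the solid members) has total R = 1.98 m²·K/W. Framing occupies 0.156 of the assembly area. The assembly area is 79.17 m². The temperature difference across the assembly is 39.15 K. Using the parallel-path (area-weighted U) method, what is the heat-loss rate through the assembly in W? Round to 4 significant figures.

U_eff = 0.844/2.926 + 0.156/1.98 = 0.28845 + 0.078788 = 0.36724
R_eff = 1/U_eff = 2.723 m²·K/W
Q = 79.17 × 39.15 / 2.723 = 1138.3 W

1138 W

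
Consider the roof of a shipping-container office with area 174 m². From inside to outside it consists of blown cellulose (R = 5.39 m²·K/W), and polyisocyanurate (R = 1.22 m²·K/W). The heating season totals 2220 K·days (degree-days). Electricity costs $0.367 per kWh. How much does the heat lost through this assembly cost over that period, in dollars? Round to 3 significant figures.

R_total = 5.39 + 1.22 = 6.61 m²·K/W
E = A × HDD × 24 / R / 1000 = 174 × 2220 × 24 / 6.61 / 1000 = 1403 kWh
Cost = 1403 × 0.367 = $514.7

515 dollars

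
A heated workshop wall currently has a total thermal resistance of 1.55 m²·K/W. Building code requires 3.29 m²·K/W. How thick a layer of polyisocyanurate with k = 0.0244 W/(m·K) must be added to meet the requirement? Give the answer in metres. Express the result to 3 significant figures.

0.0425 m

ΔR = 3.29 − 1.55 = 1.74 m²·K/W
L = ΔR × k = 1.74 × 0.0244 = 0.04246 m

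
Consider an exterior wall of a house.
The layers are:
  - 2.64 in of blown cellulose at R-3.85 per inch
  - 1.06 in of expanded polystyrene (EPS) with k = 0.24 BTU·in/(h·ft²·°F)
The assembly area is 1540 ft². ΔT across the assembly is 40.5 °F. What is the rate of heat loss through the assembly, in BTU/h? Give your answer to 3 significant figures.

4280 BTU/h

2.64 × 3.85 = 10.16
1.06/0.24 = 4.417
R_total = 10.16 + 4.417 = 14.58 ft²·°F·h/BTU
Q = A·ΔT/R = 1540 × 40.5 / 14.58 = 4278 BTU/h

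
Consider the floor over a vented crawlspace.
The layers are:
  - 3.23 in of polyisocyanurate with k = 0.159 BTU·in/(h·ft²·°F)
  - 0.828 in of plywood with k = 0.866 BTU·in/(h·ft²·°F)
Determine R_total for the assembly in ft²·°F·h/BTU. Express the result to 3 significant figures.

3.23/0.159 = 20.31
0.828/0.866 = 0.9561
R_total = 20.31 + 0.9561 = 21.27 ft²·°F·h/BTU

21.3 ft²·°F·h/BTU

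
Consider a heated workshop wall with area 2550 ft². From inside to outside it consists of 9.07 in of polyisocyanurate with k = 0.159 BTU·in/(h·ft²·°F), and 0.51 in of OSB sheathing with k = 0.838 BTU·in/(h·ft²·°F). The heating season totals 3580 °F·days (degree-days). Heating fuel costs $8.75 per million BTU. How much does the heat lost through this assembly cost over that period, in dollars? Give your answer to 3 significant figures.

9.07/0.159 = 57.04
0.51/0.838 = 0.6086
R_total = 57.04 + 0.6086 = 57.65 ft²·°F·h/BTU
E = A × HDD × 24 / R = 2550 × 3580 × 24 / 57.65 = 3800000 BTU
Cost = 3800000/10⁶ × 8.75 = $33.25

33.3 dollars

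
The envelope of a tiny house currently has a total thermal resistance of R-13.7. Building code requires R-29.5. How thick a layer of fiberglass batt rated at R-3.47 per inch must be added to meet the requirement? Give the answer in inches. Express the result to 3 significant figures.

ΔR = 29.5 − 13.7 = 15.8 ft²·°F·h/BTU
L = ΔR / (R/in) = 15.8/3.47 = 4.553 in

4.55 in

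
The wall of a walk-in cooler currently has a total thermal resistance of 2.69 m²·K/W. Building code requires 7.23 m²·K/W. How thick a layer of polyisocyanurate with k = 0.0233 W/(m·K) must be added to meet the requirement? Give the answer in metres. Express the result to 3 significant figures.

0.106 m

ΔR = 7.23 − 2.69 = 4.54 m²·K/W
L = ΔR × k = 4.54 × 0.0233 = 0.1058 m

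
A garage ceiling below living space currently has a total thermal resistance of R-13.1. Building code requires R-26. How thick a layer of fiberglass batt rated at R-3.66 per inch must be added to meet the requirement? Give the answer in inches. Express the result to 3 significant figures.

ΔR = 26 − 13.1 = 12.9 ft²·°F·h/BTU
L = ΔR / (R/in) = 12.9/3.66 = 3.525 in

3.52 in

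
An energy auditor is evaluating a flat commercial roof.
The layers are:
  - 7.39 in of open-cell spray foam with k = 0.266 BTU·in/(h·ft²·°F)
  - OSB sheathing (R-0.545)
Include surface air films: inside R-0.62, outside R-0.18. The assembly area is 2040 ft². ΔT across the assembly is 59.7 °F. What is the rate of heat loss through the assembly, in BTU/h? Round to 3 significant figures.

7.39/0.266 = 27.78
R_total = 0.62 + 27.78 + 0.545 + 0.18 = 29.13 ft²·°F·h/BTU
Q = A·ΔT/R = 2040 × 59.7 / 29.13 = 4181 BTU/h

4180 BTU/h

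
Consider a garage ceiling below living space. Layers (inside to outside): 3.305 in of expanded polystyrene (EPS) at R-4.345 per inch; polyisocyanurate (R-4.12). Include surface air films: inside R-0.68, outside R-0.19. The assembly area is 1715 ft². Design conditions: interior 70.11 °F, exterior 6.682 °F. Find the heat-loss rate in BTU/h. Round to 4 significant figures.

3.305 × 4.345 = 14.36
R_total = 0.68 + 14.36 + 4.12 + 0.19 = 19.35 ft²·°F·h/BTU
Q = A·ΔT/R = 1715 × (70.11 − 6.682) / 19.35 = 5621.6 BTU/h

5622 BTU/h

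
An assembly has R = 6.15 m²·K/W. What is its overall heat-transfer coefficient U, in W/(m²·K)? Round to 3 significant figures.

U = 1/R = 1/6.15 = 0.1626

0.163 W/(m²·K)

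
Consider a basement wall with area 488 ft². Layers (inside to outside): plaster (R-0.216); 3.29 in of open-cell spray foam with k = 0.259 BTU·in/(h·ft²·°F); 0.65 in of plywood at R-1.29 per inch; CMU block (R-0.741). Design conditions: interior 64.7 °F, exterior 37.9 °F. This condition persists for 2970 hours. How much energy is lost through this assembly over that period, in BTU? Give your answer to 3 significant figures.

2680000 BTU

3.29/0.259 = 12.7
0.65 × 1.29 = 0.8385
R_total = 0.216 + 12.7 + 0.8385 + 0.741 = 14.5 ft²·°F·h/BTU
Q = 488 × (64.7 − 37.9) / 14.5 = 902.1 BTU/h
E = 902.1 × 2970 = 2679000 BTU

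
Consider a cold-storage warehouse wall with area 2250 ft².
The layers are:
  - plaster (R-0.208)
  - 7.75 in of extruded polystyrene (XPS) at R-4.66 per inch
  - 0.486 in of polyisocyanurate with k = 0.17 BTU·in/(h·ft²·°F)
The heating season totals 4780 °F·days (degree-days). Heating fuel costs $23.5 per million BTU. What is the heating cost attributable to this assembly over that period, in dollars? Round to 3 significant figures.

155 dollars

7.75 × 4.66 = 36.12
0.486/0.17 = 2.859
R_total = 0.208 + 36.12 + 2.859 = 39.18 ft²·°F·h/BTU
E = A × HDD × 24 / R = 2250 × 4780 × 24 / 39.18 = 6588000 BTU
Cost = 6588000/10⁶ × 23.5 = $154.8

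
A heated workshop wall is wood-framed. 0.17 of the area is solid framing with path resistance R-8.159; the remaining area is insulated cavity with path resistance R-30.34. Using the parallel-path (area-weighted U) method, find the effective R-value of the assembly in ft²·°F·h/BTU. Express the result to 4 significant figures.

U_eff = 0.83/30.34 + 0.17/8.159 = 0.027357 + 0.020836 = 0.048193
R_eff = 1/U_eff = 20.75 ft²·°F·h/BTU

20.75 ft²·°F·h/BTU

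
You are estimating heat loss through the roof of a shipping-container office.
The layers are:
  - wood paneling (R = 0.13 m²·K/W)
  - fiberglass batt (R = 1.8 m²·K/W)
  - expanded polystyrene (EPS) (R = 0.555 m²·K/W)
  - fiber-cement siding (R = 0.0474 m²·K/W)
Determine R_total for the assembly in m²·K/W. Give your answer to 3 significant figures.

R_total = 0.13 + 1.8 + 0.555 + 0.0474 = 2.532 m²·K/W

2.53 m²·K/W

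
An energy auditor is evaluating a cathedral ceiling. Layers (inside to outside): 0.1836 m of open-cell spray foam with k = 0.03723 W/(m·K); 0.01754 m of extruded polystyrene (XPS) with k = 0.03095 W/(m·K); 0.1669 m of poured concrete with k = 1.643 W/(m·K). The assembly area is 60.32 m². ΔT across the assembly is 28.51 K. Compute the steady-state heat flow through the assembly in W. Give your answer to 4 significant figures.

0.1836/0.03723 = 4.9315
0.01754/0.03095 = 0.56672
0.1669/1.643 = 0.10158
R_total = 4.9315 + 0.56672 + 0.10158 = 5.5998 m²·K/W
Q = A·ΔT/R = 60.32 × 28.51 / 5.5998 = 307.1 W

307.1 W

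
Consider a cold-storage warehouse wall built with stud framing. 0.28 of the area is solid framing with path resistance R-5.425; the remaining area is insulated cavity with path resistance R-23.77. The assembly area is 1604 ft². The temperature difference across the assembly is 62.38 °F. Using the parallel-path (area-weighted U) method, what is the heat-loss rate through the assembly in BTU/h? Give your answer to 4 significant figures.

8195 BTU/h

U_eff = 0.72/23.77 + 0.28/5.425 = 0.03029 + 0.051613 = 0.081903
R_eff = 1/U_eff = 12.21 ft²·°F·h/BTU
Q = 1604 × 62.38 / 12.21 = 8195 BTU/h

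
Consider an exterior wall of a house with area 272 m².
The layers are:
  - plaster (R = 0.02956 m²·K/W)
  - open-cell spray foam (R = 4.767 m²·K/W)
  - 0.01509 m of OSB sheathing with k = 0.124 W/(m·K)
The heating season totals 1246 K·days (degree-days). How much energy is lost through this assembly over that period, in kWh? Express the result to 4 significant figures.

1654 kWh

0.01509/0.124 = 0.12169
R_total = 0.02956 + 4.767 + 0.12169 = 4.9183 m²·K/W
E = A × HDD × 24 / R / 1000 = 272 × 1246 × 24 / 4.9183 / 1000 = 1653.8 kWh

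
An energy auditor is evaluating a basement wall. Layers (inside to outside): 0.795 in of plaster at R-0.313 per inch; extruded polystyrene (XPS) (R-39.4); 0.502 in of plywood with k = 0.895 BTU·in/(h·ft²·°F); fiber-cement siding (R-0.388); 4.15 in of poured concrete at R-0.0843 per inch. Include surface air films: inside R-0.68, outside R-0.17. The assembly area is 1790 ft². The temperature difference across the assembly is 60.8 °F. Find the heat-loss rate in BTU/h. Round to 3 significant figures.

0.795 × 0.313 = 0.2488
0.502/0.895 = 0.5609
4.15 × 0.0843 = 0.3498
R_total = 0.68 + 0.2488 + 39.4 + 0.5609 + 0.388 + 0.3498 + 0.17 = 41.8 ft²·°F·h/BTU
Q = A·ΔT/R = 1790 × 60.8 / 41.8 = 2604 BTU/h

2600 BTU/h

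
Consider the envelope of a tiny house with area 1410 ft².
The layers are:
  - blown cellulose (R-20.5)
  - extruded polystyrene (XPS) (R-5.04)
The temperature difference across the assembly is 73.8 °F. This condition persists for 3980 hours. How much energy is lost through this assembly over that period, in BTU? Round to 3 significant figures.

R_total = 20.5 + 5.04 = 25.54 ft²·°F·h/BTU
Q = 1410 × 73.8 / 25.54 = 4074 BTU/h
E = 4074 × 3980 = 16220000 BTU

16200000 BTU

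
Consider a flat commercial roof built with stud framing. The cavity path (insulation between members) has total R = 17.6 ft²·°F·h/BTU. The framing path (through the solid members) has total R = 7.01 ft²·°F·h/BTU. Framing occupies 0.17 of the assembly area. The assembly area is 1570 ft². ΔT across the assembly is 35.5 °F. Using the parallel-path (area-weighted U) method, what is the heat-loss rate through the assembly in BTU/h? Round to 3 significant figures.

3980 BTU/h

U_eff = 0.83/17.6 + 0.17/7.01 = 0.04716 + 0.02425 = 0.07141
R_eff = 1/U_eff = 14 ft²·°F·h/BTU
Q = 1570 × 35.5 / 14 = 3980 BTU/h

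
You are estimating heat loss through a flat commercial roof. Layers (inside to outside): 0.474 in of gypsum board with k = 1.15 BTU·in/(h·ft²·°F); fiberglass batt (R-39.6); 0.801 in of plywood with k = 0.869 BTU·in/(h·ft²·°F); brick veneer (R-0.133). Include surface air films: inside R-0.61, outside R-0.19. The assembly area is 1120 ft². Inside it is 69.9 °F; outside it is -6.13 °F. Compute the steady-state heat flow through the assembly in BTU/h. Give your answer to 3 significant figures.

0.474/1.15 = 0.4122
0.801/0.869 = 0.9217
R_total = 0.61 + 0.4122 + 39.6 + 0.9217 + 0.133 + 0.19 = 41.87 ft²·°F·h/BTU
Q = A·ΔT/R = 1120 × (69.9 − (-6.13)) / 41.87 = 2034 BTU/h

2030 BTU/h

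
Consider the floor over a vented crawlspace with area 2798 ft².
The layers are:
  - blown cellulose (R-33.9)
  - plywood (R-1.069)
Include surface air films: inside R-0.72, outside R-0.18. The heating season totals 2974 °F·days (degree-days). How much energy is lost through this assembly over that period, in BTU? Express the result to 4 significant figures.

R_total = 0.72 + 33.9 + 1.069 + 0.18 = 35.869 ft²·°F·h/BTU
E = A × HDD × 24 / R = 2798 × 2974 × 24 / 35.869 = 5567800 BTU

5568000 BTU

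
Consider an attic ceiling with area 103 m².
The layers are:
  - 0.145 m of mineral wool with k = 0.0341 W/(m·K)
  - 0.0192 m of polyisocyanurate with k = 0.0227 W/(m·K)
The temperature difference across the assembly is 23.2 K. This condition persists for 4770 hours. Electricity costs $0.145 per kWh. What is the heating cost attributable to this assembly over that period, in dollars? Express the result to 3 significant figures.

324 dollars

0.145/0.0341 = 4.252
0.0192/0.0227 = 0.8458
R_total = 4.252 + 0.8458 = 5.098 m²·K/W
Q = 103 × 23.2 / 5.098 = 468.7 W
E = 468.7 W × 4770 h / 1000 = 2236 kWh
Cost = 2236 × 0.145 = $324.2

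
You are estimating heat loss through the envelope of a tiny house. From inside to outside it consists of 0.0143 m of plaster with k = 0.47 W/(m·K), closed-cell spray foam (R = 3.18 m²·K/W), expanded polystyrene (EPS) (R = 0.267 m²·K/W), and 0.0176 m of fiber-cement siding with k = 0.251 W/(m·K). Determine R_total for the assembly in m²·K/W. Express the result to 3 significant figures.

0.0143/0.47 = 0.03043
0.0176/0.251 = 0.07012
R_total = 0.03043 + 3.18 + 0.267 + 0.07012 = 3.548 m²·K/W

3.55 m²·K/W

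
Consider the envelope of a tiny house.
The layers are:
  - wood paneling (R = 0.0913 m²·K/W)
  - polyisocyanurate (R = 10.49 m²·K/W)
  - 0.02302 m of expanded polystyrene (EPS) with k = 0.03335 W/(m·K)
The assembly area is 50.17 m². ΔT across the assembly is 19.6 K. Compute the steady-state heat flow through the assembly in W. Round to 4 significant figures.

87.24 W

0.02302/0.03335 = 0.69025
R_total = 0.0913 + 10.49 + 0.69025 = 11.272 m²·K/W
Q = A·ΔT/R = 50.17 × 19.6 / 11.272 = 87.24 W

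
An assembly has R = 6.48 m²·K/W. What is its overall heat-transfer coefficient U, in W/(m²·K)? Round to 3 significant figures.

0.154 W/(m²·K)

U = 1/R = 1/6.48 = 0.1543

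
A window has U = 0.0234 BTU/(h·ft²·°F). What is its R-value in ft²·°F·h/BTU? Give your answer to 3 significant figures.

42.7 ft²·°F·h/BTU

R = 1/U = 1/0.0234 = 42.74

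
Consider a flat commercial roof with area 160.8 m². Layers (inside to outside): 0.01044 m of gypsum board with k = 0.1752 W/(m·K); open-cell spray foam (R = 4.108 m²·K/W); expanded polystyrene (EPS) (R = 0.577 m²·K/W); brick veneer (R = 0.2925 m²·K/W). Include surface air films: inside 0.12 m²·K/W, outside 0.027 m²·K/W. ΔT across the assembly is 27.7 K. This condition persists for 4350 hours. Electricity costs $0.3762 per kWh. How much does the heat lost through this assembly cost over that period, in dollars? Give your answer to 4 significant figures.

1406 dollars

0.01044/0.1752 = 0.059589
R_total = 0.12 + 0.059589 + 4.108 + 0.577 + 0.2925 + 0.027 = 5.1841 m²·K/W
Q = 160.8 × 27.7 / 5.1841 = 859.2 W
E = 859.2 W × 4350 h / 1000 = 3737.5 kWh
Cost = 3737.5 × 0.3762 = $1406.1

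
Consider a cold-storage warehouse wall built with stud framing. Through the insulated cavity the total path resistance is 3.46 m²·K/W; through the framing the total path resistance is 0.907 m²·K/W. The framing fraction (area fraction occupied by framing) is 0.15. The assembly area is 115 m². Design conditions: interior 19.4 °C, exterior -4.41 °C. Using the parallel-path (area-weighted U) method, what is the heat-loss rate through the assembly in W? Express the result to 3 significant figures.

1130 W

U_eff = 0.85/3.46 + 0.15/0.907 = 0.2457 + 0.1654 = 0.411
R_eff = 1/U_eff = 2.433 m²·K/W
Q = 115 × (19.4 − (-4.41)) / 2.433 = 1126 W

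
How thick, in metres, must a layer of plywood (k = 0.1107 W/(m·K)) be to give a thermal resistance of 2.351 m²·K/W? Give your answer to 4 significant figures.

L = R·k = 2.351 × 0.1107 = 0.26026 m

0.2603 m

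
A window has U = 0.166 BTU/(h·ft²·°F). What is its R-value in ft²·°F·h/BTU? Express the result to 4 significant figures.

6.024 ft²·°F·h/BTU

R = 1/U = 1/0.166 = 6.0241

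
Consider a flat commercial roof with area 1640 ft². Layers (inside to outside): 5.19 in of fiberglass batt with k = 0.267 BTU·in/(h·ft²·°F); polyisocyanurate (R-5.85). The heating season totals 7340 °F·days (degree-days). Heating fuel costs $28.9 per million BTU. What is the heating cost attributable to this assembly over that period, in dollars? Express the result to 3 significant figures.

5.19/0.267 = 19.44
R_total = 19.44 + 5.85 = 25.29 ft²·°F·h/BTU
E = A × HDD × 24 / R = 1640 × 7340 × 24 / 25.29 = 11420000 BTU
Cost = 11420000/10⁶ × 28.9 = $330.2

330 dollars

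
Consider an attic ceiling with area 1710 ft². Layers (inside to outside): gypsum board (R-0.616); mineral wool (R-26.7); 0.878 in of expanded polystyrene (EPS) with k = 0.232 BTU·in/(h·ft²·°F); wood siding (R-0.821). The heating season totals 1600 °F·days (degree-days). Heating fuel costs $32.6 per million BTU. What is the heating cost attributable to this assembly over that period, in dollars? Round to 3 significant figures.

0.878/0.232 = 3.784
R_total = 0.616 + 26.7 + 3.784 + 0.821 = 31.92 ft²·°F·h/BTU
E = A × HDD × 24 / R = 1710 × 1600 × 24 / 31.92 = 2057000 BTU
Cost = 2057000/10⁶ × 32.6 = $67.06

67.1 dollars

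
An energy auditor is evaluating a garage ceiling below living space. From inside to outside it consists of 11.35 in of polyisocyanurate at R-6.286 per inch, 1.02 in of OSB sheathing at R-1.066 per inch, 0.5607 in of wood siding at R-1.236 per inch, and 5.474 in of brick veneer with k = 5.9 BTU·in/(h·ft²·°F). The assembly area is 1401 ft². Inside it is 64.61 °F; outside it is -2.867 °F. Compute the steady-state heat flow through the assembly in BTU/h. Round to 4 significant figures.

1277 BTU/h

11.35 × 6.286 = 71.346
1.02 × 1.066 = 1.0873
0.5607 × 1.236 = 0.69303
5.474/5.9 = 0.9278
R_total = 71.346 + 1.0873 + 0.69303 + 0.9278 = 74.054 ft²·°F·h/BTU
Q = A·ΔT/R = 1401 × (64.61 − (-2.867)) / 74.054 = 1276.6 BTU/h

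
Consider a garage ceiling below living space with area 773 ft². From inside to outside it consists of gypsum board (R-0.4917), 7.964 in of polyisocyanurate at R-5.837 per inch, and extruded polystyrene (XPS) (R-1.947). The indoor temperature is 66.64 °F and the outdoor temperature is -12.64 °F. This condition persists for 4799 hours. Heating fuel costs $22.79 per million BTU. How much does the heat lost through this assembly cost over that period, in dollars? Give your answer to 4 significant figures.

137.0 dollars

7.964 × 5.837 = 46.486
R_total = 0.4917 + 46.486 + 1.947 = 48.925 ft²·°F·h/BTU
Q = 773 × (66.64 − (-12.64)) / 48.925 = 1252.6 BTU/h
E = 1252.6 × 4799 = 6011300 BTU
Cost = 6011300/10⁶ × 22.79 = $137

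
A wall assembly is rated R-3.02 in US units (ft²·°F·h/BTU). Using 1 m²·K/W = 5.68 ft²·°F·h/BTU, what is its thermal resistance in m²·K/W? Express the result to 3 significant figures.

R_SI = 3.02/5.68 = 0.5317

0.532 m²·K/W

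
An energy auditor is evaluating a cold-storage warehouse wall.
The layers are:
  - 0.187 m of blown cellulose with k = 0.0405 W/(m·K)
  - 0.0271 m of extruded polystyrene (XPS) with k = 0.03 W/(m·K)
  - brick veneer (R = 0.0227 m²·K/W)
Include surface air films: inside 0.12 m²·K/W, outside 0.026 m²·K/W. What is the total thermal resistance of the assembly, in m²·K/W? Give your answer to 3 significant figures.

5.69 m²·K/W

0.187/0.0405 = 4.617
0.0271/0.03 = 0.9033
R_total = 0.12 + 4.617 + 0.9033 + 0.0227 + 0.026 = 5.689 m²·K/W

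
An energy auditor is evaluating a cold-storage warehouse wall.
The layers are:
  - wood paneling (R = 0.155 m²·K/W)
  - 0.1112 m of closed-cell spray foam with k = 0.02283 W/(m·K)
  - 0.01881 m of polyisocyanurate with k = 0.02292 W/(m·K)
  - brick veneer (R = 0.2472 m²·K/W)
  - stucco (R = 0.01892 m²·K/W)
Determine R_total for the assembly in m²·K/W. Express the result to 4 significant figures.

6.113 m²·K/W

0.1112/0.02283 = 4.8708
0.01881/0.02292 = 0.82068
R_total = 0.155 + 4.8708 + 0.82068 + 0.2472 + 0.01892 = 6.1126 m²·K/W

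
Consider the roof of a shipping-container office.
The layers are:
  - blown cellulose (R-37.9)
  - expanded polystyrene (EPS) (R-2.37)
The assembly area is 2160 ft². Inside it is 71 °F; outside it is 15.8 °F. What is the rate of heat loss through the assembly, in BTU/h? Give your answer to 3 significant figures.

R_total = 37.9 + 2.37 = 40.27 ft²·°F·h/BTU
Q = A·ΔT/R = 2160 × (71 − 15.8) / 40.27 = 2961 BTU/h

2960 BTU/h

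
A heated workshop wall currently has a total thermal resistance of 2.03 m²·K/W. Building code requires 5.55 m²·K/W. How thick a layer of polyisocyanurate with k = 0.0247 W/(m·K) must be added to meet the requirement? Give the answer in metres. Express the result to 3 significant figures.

0.0869 m

ΔR = 5.55 − 2.03 = 3.52 m²·K/W
L = ΔR × k = 3.52 × 0.0247 = 0.08694 m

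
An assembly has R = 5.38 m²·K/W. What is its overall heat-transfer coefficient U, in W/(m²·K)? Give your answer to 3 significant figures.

U = 1/R = 1/5.38 = 0.1859

0.186 W/(m²·K)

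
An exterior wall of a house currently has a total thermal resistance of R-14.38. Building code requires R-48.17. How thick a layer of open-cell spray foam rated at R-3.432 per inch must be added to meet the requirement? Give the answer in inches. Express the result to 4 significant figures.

9.846 in

ΔR = 48.17 − 14.38 = 33.79 ft²·°F·h/BTU
L = ΔR / (R/in) = 33.79/3.432 = 9.8456 in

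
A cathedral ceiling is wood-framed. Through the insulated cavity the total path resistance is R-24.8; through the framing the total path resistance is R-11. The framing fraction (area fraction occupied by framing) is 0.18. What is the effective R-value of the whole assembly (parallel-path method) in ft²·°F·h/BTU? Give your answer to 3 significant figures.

20.2 ft²·°F·h/BTU

U_eff = 0.82/24.8 + 0.18/11 = 0.03306 + 0.01636 = 0.04943
R_eff = 1/U_eff = 20.23 ft²·°F·h/BTU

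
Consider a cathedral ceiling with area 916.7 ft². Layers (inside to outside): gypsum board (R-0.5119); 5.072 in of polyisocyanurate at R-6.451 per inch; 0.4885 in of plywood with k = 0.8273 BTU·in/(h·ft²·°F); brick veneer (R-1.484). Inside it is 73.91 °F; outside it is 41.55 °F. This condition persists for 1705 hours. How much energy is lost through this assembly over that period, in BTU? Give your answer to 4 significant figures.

5.072 × 6.451 = 32.719
0.4885/0.8273 = 0.59048
R_total = 0.5119 + 32.719 + 0.59048 + 1.484 = 35.306 ft²·°F·h/BTU
Q = 916.7 × (73.91 − 41.55) / 35.306 = 840.21 BTU/h
E = 840.21 × 1705 = 1432600 BTU

1433000 BTU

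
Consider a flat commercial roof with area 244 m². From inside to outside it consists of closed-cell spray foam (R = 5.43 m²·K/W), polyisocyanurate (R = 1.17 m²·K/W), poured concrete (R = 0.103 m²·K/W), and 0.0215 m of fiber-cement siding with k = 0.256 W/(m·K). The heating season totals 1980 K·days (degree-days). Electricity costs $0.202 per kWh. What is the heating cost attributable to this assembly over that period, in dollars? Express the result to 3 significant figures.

345 dollars

0.0215/0.256 = 0.08398
R_total = 5.43 + 1.17 + 0.103 + 0.08398 = 6.787 m²·K/W
E = A × HDD × 24 / R / 1000 = 244 × 1980 × 24 / 6.787 / 1000 = 1708 kWh
Cost = 1708 × 0.202 = $345.1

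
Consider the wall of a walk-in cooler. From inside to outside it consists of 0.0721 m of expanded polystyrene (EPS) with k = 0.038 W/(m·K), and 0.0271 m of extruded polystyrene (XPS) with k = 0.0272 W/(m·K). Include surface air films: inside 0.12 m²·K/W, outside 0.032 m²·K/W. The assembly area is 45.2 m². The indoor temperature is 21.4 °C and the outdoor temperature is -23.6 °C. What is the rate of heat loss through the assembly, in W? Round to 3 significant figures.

0.0721/0.038 = 1.897
0.0271/0.0272 = 0.9963
R_total = 0.12 + 1.897 + 0.9963 + 0.032 = 3.046 m²·K/W
Q = A·ΔT/R = 45.2 × (21.4 − (-23.6)) / 3.046 = 667.8 W

668 W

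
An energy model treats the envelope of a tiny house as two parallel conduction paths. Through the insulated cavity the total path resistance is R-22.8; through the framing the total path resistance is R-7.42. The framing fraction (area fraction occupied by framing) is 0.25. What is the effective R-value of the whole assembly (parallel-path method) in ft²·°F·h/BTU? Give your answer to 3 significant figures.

15.0 ft²·°F·h/BTU

U_eff = 0.75/22.8 + 0.25/7.42 = 0.03289 + 0.03369 = 0.06659
R_eff = 1/U_eff = 15.02 ft²·°F·h/BTU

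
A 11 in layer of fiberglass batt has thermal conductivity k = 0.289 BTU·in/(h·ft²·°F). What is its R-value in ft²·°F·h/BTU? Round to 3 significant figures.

38.1 ft²·°F·h/BTU

R = L/k = 11/0.289 = 38.06 ft²·°F·h/BTU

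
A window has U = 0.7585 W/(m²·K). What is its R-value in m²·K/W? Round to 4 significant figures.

R = 1/U = 1/0.7585 = 1.3184

1.318 m²·K/W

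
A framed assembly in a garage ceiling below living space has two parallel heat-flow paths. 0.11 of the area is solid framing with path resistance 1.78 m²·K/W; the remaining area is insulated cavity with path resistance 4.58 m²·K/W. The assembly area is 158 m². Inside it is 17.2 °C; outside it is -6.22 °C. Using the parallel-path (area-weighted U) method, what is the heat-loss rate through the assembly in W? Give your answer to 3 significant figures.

948 W

U_eff = 0.89/4.58 + 0.11/1.78 = 0.1943 + 0.0618 = 0.2561
R_eff = 1/U_eff = 3.904 m²·K/W
Q = 158 × (17.2 − (-6.22)) / 3.904 = 947.7 W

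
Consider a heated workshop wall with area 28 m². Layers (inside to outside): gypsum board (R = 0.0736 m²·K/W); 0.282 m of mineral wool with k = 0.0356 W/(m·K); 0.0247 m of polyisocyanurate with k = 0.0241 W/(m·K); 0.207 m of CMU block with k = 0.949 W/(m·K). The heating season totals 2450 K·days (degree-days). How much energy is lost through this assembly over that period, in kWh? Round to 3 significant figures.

0.282/0.0356 = 7.921
0.0247/0.0241 = 1.025
0.207/0.949 = 0.2181
R_total = 0.0736 + 7.921 + 1.025 + 0.2181 = 9.238 m²·K/W
E = A × HDD × 24 / R / 1000 = 28 × 2450 × 24 / 9.238 / 1000 = 178.2 kWh

178 kWh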